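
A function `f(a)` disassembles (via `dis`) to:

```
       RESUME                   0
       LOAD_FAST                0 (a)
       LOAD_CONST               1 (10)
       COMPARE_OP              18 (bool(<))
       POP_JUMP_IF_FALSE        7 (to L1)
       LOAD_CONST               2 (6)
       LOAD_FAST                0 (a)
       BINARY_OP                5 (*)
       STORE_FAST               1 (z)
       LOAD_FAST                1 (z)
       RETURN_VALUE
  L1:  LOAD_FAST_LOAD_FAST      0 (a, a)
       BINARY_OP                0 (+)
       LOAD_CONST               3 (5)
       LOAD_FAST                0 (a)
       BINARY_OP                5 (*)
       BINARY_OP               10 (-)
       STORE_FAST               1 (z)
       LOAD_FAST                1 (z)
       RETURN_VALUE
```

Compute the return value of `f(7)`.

LOAD_FAST a → push 7. Stack: [7]
LOAD_CONST → push 10. Stack: [7, 10]
COMPARE_OP bool(<) → 7 vs 10 = True. Stack: [True]
POP_JUMP_IF_FALSE → pop True; no jump. Stack: []
LOAD_CONST → push 6. Stack: [6]
LOAD_FAST a → push 7. Stack: [6, 7]
BINARY_OP * → 6 * 7 = 42. Stack: [42]
STORE_FAST z → z=42. Stack: []
LOAD_FAST z → push 42. Stack: [42]
RETURN_VALUE → return 42.

42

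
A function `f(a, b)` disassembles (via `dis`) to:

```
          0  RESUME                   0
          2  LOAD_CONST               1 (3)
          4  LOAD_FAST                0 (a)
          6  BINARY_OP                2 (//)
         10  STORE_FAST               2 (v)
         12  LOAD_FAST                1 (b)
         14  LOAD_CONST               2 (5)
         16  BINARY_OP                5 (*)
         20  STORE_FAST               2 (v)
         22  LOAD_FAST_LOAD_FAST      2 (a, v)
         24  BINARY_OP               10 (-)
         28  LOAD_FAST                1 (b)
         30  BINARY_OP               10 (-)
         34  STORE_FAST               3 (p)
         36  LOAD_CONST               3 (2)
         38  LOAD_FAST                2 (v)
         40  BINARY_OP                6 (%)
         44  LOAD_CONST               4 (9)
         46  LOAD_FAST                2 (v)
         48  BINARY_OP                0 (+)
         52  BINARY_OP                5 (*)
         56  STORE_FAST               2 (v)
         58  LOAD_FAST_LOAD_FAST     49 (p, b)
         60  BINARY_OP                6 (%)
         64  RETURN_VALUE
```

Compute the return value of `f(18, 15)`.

LOAD_CONST → push 3. Stack: [3]
LOAD_FAST a → push 18. Stack: [3, 18]
BINARY_OP // → 3 // 18 = 0. Stack: [0]
STORE_FAST v → v=0. Stack: []
LOAD_FAST b → push 15. Stack: [15]
LOAD_CONST → push 5. Stack: [15, 5]
BINARY_OP * → 15 * 5 = 75. Stack: [75]
STORE_FAST v → v=75. Stack: []
LOAD_FAST_LOAD_FAST a,v → push 18,75. Stack: [18, 75]
BINARY_OP - → 18 - 75 = -57. Stack: [-57]
LOAD_FAST b → push 15. Stack: [-57, 15]
BINARY_OP - → -57 - 15 = -72. Stack: [-72]
STORE_FAST p → p=-72. Stack: []
LOAD_CONST → push 2. Stack: [2]
LOAD_FAST v → push 75. Stack: [2, 75]
BINARY_OP % → 2 % 75 = 2. Stack: [2]
LOAD_CONST → push 9. Stack: [2, 9]
LOAD_FAST v → push 75. Stack: [2, 9, 75]
BINARY_OP + → 9 + 75 = 84. Stack: [2, 84]
BINARY_OP * → 2 * 84 = 168. Stack: [168]
STORE_FAST v → v=168. Stack: []
LOAD_FAST_LOAD_FAST p,b → push -72,15. Stack: [-72, 15]
BINARY_OP % → -72 % 15 = 3. Stack: [3]
RETURN_VALUE → return 3.

3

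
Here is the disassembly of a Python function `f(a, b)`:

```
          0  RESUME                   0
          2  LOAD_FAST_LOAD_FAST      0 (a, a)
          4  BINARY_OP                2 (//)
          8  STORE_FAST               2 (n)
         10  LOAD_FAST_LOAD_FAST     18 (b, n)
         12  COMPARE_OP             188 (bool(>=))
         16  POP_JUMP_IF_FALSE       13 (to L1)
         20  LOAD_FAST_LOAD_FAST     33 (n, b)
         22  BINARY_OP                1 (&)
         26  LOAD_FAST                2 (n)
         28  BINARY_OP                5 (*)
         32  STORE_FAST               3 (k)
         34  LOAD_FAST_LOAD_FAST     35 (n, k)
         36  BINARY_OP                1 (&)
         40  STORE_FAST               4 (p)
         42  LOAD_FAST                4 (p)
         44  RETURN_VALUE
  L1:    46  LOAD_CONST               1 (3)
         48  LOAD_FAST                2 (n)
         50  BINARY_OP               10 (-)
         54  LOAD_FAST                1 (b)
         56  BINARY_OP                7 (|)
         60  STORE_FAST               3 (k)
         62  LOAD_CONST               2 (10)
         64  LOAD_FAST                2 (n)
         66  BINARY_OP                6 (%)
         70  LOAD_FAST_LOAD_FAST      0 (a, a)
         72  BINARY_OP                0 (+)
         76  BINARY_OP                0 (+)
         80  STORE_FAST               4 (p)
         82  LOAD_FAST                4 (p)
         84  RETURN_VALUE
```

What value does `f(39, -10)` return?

LOAD_FAST_LOAD_FAST a,a → push 39,39. Stack: [39, 39]
BINARY_OP // → 39 // 39 = 1. Stack: [1]
STORE_FAST n → n=1. Stack: []
LOAD_FAST_LOAD_FAST b,n → push -10,1. Stack: [-10, 1]
COMPARE_OP bool(>=) → -10 vs 1 = False. Stack: [False]
POP_JUMP_IF_FALSE → pop False; jump. Stack: []
LOAD_CONST → push 3. Stack: [3]
LOAD_FAST n → push 1. Stack: [3, 1]
BINARY_OP - → 3 - 1 = 2. Stack: [2]
LOAD_FAST b → push -10. Stack: [2, -10]
BINARY_OP | → 2 | -10 = -10. Stack: [-10]
STORE_FAST k → k=-10. Stack: []
LOAD_CONST → push 10. Stack: [10]
LOAD_FAST n → push 1. Stack: [10, 1]
BINARY_OP % → 10 % 1 = 0. Stack: [0]
LOAD_FAST_LOAD_FAST a,a → push 39,39. Stack: [0, 39, 39]
BINARY_OP + → 39 + 39 = 78. Stack: [0, 78]
BINARY_OP + → 0 + 78 = 78. Stack: [78]
STORE_FAST p → p=78. Stack: []
LOAD_FAST p → push 78. Stack: [78]
RETURN_VALUE → return 78.

78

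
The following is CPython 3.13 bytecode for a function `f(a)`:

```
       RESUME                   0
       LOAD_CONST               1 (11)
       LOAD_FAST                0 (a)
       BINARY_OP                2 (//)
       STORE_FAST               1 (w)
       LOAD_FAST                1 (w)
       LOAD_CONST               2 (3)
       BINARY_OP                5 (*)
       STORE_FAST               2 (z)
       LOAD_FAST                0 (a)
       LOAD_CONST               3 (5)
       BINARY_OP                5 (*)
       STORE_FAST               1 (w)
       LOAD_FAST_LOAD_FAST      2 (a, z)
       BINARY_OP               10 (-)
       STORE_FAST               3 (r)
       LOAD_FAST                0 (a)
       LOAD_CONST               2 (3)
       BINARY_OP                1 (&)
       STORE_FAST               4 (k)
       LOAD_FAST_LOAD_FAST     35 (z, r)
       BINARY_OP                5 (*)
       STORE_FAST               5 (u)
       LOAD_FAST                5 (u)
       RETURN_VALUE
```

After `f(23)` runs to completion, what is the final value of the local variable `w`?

LOAD_CONST → push 11. Stack: [11]
LOAD_FAST a → push 23. Stack: [11, 23]
BINARY_OP // → 11 // 23 = 0. Stack: [0]
STORE_FAST w → w=0. Stack: []
LOAD_FAST w → push 0. Stack: [0]
LOAD_CONST → push 3. Stack: [0, 3]
BINARY_OP * → 0 * 3 = 0. Stack: [0]
STORE_FAST z → z=0. Stack: []
LOAD_FAST a → push 23. Stack: [23]
LOAD_CONST → push 5. Stack: [23, 5]
BINARY_OP * → 23 * 5 = 115. Stack: [115]
STORE_FAST w → w=115. Stack: []
LOAD_FAST_LOAD_FAST a,z → push 23,0. Stack: [23, 0]
BINARY_OP - → 23 - 0 = 23. Stack: [23]
STORE_FAST r → r=23. Stack: []
LOAD_FAST a → push 23. Stack: [23]
LOAD_CONST → push 3. Stack: [23, 3]
BINARY_OP & → 23 & 3 = 3. Stack: [3]
STORE_FAST k → k=3. Stack: []
LOAD_FAST_LOAD_FAST z,r → push 0,23. Stack: [0, 23]
BINARY_OP * → 0 * 23 = 0. Stack: [0]
STORE_FAST u → u=0. Stack: []
LOAD_FAST u → push 0. Stack: [0]
RETURN_VALUE → return 0.

115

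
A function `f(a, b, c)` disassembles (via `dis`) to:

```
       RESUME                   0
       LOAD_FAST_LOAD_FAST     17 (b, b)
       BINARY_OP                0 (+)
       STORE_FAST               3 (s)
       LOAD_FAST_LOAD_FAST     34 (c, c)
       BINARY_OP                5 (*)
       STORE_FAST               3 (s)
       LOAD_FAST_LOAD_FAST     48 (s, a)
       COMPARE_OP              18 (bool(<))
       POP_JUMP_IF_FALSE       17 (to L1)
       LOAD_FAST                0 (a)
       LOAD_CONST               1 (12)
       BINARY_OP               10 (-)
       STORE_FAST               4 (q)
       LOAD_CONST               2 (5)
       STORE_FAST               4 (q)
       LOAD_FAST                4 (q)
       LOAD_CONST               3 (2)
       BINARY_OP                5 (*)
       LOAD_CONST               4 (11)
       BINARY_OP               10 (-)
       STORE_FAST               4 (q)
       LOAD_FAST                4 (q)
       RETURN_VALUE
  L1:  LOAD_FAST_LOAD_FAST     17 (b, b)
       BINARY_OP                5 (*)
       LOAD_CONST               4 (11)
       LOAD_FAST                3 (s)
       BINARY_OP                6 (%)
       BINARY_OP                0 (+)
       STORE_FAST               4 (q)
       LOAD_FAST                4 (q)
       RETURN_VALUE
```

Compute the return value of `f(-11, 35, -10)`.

1236

LOAD_FAST_LOAD_FAST b,b → push 35,35. Stack: [35, 35]
BINARY_OP + → 35 + 35 = 70. Stack: [70]
STORE_FAST s → s=70. Stack: []
LOAD_FAST_LOAD_FAST c,c → push -10,-10. Stack: [-10, -10]
BINARY_OP * → -10 * -10 = 100. Stack: [100]
STORE_FAST s → s=100. Stack: []
LOAD_FAST_LOAD_FAST s,a → push 100,-11. Stack: [100, -11]
COMPARE_OP bool(<) → 100 vs -11 = False. Stack: [False]
POP_JUMP_IF_FALSE → pop False; jump. Stack: []
LOAD_FAST_LOAD_FAST b,b → push 35,35. Stack: [35, 35]
BINARY_OP * → 35 * 35 = 1225. Stack: [1225]
LOAD_CONST → push 11. Stack: [1225, 11]
LOAD_FAST s → push 100. Stack: [1225, 11, 100]
BINARY_OP % → 11 % 100 = 11. Stack: [1225, 11]
BINARY_OP + → 1225 + 11 = 1236. Stack: [1236]
STORE_FAST q → q=1236. Stack: []
LOAD_FAST q → push 1236. Stack: [1236]
RETURN_VALUE → return 1236.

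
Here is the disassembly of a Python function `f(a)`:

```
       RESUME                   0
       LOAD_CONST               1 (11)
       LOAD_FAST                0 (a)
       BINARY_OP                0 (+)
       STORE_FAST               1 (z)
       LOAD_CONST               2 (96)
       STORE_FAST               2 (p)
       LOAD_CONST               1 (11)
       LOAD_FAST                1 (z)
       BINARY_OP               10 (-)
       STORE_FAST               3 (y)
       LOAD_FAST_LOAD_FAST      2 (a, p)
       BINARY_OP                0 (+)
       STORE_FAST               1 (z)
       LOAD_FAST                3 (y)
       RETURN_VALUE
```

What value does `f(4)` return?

LOAD_CONST → push 11. Stack: [11]
LOAD_FAST a → push 4. Stack: [11, 4]
BINARY_OP + → 11 + 4 = 15. Stack: [15]
STORE_FAST z → z=15. Stack: []
LOAD_CONST → push 96. Stack: [96]
STORE_FAST p → p=96. Stack: []
LOAD_CONST → push 11. Stack: [11]
LOAD_FAST z → push 15. Stack: [11, 15]
BINARY_OP - → 11 - 15 = -4. Stack: [-4]
STORE_FAST y → y=-4. Stack: []
LOAD_FAST_LOAD_FAST a,p → push 4,96. Stack: [4, 96]
BINARY_OP + → 4 + 96 = 100. Stack: [100]
STORE_FAST z → z=100. Stack: []
LOAD_FAST y → push -4. Stack: [-4]
RETURN_VALUE → return -4.

-4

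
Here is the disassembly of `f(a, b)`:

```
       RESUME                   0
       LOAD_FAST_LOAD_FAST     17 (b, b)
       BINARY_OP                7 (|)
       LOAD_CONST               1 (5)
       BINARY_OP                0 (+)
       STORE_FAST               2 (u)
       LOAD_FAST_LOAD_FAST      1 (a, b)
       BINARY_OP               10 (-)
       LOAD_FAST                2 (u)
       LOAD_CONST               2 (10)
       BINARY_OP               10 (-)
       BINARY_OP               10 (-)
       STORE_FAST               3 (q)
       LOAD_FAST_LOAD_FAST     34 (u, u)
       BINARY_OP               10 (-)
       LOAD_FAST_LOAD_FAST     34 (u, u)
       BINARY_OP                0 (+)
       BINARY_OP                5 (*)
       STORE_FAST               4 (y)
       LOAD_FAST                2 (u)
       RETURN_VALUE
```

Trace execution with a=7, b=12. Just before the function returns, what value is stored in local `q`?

-12

LOAD_FAST_LOAD_FAST b,b → push 12,12. Stack: [12, 12]
BINARY_OP | → 12 | 12 = 12. Stack: [12]
LOAD_CONST → push 5. Stack: [12, 5]
BINARY_OP + → 12 + 5 = 17. Stack: [17]
STORE_FAST u → u=17. Stack: []
LOAD_FAST_LOAD_FAST a,b → push 7,12. Stack: [7, 12]
BINARY_OP - → 7 - 12 = -5. Stack: [-5]
LOAD_FAST u → push 17. Stack: [-5, 17]
LOAD_CONST → push 10. Stack: [-5, 17, 10]
BINARY_OP - → 17 - 10 = 7. Stack: [-5, 7]
BINARY_OP - → -5 - 7 = -12. Stack: [-12]
STORE_FAST q → q=-12. Stack: []
LOAD_FAST_LOAD_FAST u,u → push 17,17. Stack: [17, 17]
BINARY_OP - → 17 - 17 = 0. Stack: [0]
LOAD_FAST_LOAD_FAST u,u → push 17,17. Stack: [0, 17, 17]
BINARY_OP + → 17 + 17 = 34. Stack: [0, 34]
BINARY_OP * → 0 * 34 = 0. Stack: [0]
STORE_FAST y → y=0. Stack: []
LOAD_FAST u → push 17. Stack: [17]
RETURN_VALUE → return 17.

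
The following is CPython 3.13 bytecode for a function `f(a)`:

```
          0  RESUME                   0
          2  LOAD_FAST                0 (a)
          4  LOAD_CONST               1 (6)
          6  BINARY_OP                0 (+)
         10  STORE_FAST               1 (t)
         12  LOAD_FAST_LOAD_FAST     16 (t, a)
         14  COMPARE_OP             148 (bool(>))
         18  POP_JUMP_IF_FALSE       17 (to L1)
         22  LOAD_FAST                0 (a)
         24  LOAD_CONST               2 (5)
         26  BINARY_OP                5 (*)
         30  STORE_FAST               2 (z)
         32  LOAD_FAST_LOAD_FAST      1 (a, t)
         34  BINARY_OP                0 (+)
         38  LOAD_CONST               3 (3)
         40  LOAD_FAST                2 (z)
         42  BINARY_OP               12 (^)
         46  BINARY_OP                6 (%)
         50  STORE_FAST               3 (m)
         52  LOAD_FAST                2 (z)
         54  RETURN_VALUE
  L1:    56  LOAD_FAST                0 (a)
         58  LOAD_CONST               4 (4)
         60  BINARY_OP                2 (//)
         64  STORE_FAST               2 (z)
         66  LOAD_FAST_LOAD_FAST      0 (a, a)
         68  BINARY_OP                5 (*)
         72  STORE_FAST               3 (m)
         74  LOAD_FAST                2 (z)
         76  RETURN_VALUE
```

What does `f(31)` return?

155

LOAD_FAST a → push 31. Stack: [31]
LOAD_CONST → push 6. Stack: [31, 6]
BINARY_OP + → 31 + 6 = 37. Stack: [37]
STORE_FAST t → t=37. Stack: []
LOAD_FAST_LOAD_FAST t,a → push 37,31. Stack: [37, 31]
COMPARE_OP bool(>) → 37 vs 31 = True. Stack: [True]
POP_JUMP_IF_FALSE → pop True; no jump. Stack: []
LOAD_FAST a → push 31. Stack: [31]
LOAD_CONST → push 5. Stack: [31, 5]
BINARY_OP * → 31 * 5 = 155. Stack: [155]
STORE_FAST z → z=155. Stack: []
LOAD_FAST_LOAD_FAST a,t → push 31,37. Stack: [31, 37]
BINARY_OP + → 31 + 37 = 68. Stack: [68]
LOAD_CONST → push 3. Stack: [68, 3]
LOAD_FAST z → push 155. Stack: [68, 3, 155]
BINARY_OP ^ → 3 ^ 155 = 152. Stack: [68, 152]
BINARY_OP % → 68 % 152 = 68. Stack: [68]
STORE_FAST m → m=68. Stack: []
LOAD_FAST z → push 155. Stack: [155]
RETURN_VALUE → return 155.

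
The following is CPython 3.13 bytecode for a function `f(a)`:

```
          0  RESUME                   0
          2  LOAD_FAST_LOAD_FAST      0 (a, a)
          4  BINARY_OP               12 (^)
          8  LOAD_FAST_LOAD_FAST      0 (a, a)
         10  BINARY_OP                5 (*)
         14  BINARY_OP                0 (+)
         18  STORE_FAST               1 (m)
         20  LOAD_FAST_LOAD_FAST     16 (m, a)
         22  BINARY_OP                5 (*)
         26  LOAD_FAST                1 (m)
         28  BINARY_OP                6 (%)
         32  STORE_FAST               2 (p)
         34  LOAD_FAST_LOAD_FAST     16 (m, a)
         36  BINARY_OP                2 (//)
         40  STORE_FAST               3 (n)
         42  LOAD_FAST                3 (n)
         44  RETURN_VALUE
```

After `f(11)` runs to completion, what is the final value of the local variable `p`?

LOAD_FAST_LOAD_FAST a,a → push 11,11. Stack: [11, 11]
BINARY_OP ^ → 11 ^ 11 = 0. Stack: [0]
LOAD_FAST_LOAD_FAST a,a → push 11,11. Stack: [0, 11, 11]
BINARY_OP * → 11 * 11 = 121. Stack: [0, 121]
BINARY_OP + → 0 + 121 = 121. Stack: [121]
STORE_FAST m → m=121. Stack: []
LOAD_FAST_LOAD_FAST m,a → push 121,11. Stack: [121, 11]
BINARY_OP * → 121 * 11 = 1331. Stack: [1331]
LOAD_FAST m → push 121. Stack: [1331, 121]
BINARY_OP % → 1331 % 121 = 0. Stack: [0]
STORE_FAST p → p=0. Stack: []
LOAD_FAST_LOAD_FAST m,a → push 121,11. Stack: [121, 11]
BINARY_OP // → 121 // 11 = 11. Stack: [11]
STORE_FAST n → n=11. Stack: []
LOAD_FAST n → push 11. Stack: [11]
RETURN_VALUE → return 11.

0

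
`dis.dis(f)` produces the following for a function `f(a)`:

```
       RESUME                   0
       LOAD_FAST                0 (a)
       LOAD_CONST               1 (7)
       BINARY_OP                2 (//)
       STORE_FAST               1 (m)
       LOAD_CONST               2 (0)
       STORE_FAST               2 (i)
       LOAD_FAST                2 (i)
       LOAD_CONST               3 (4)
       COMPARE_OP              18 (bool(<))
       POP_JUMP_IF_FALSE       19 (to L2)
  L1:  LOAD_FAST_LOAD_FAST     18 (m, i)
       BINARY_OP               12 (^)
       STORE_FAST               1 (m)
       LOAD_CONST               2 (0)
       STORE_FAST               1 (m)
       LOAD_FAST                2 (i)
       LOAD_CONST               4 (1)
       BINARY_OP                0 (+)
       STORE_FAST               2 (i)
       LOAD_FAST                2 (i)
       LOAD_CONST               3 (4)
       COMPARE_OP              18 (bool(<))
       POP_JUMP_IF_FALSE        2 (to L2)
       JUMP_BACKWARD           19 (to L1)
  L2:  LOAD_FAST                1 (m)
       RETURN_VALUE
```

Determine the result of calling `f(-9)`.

0

LOAD_FAST a → push -9. Stack: [-9]
LOAD_CONST → push 7. Stack: [-9, 7]
BINARY_OP // → -9 // 7 = -2. Stack: [-2]
STORE_FAST m → m=-2. Stack: []
LOAD_CONST → push 0. Stack: [0]
STORE_FAST i → i=0. Stack: []
LOAD_FAST i → push 0. Stack: [0]
LOAD_CONST → push 4. Stack: [0, 4]
COMPARE_OP bool(<) → 0 vs 4 = True. Stack: [True]
POP_JUMP_IF_FALSE → pop True; no jump. Stack: []
LOAD_FAST_LOAD_FAST m,i → push -2,0. Stack: [-2, 0]
BINARY_OP ^ → -2 ^ 0 = -2. Stack: [-2]
STORE_FAST m → m=-2. Stack: []
LOAD_CONST → push 0. Stack: [0]
STORE_FAST m → m=0. Stack: []
LOAD_FAST i → push 0. Stack: [0]
LOAD_CONST → push 1. Stack: [0, 1]
BINARY_OP + → 0 + 1 = 1. Stack: [1]
STORE_FAST i → i=1. Stack: []
LOAD_FAST i → push 1. Stack: [1]
LOAD_CONST → push 4. Stack: [1, 4]
COMPARE_OP bool(<) → 1 vs 4 = True. Stack: [True]
POP_JUMP_IF_FALSE → pop True; no jump. Stack: []
LOAD_FAST_LOAD_FAST m,i → push 0,1. Stack: [0, 1]
BINARY_OP ^ → 0 ^ 1 = 1. Stack: [1]
STORE_FAST m → m=1. Stack: []
LOAD_CONST → push 0. Stack: [0]
STORE_FAST m → m=0. Stack: []
LOAD_FAST i → push 1. Stack: [1]
LOAD_CONST → push 1. Stack: [1, 1]
BINARY_OP + → 1 + 1 = 2. Stack: [2]
STORE_FAST i → i=2. Stack: []
LOAD_FAST i → push 2. Stack: [2]
LOAD_CONST → push 4. Stack: [2, 4]
COMPARE_OP bool(<) → 2 vs 4 = True. Stack: [True]
POP_JUMP_IF_FALSE → pop True; no jump. Stack: []
LOAD_FAST_LOAD_FAST m,i → push 0,2. Stack: [0, 2]
BINARY_OP ^ → 0 ^ 2 = 2. Stack: [2]
STORE_FAST m → m=2. Stack: []
LOAD_CONST → push 0. Stack: [0]
STORE_FAST m → m=0. Stack: []
LOAD_FAST i → push 2. Stack: [2]
LOAD_CONST → push 1. Stack: [2, 1]
BINARY_OP + → 2 + 1 = 3. Stack: [3]
STORE_FAST i → i=3. Stack: []
LOAD_FAST i → push 3. Stack: [3]
LOAD_CONST → push 4. Stack: [3, 4]
COMPARE_OP bool(<) → 3 vs 4 = True. Stack: [True]
POP_JUMP_IF_FALSE → pop True; no jump. Stack: []
LOAD_FAST_LOAD_FAST m,i → push 0,3. Stack: [0, 3]
BINARY_OP ^ → 0 ^ 3 = 3. Stack: [3]
STORE_FAST m → m=3. Stack: []
LOAD_CONST → push 0. Stack: [0]
STORE_FAST m → m=0. Stack: []
LOAD_FAST i → push 3. Stack: [3]
LOAD_CONST → push 1. Stack: [3, 1]
BINARY_OP + → 3 + 1 = 4. Stack: [4]
STORE_FAST i → i=4. Stack: []
LOAD_FAST i → push 4. Stack: [4]
LOAD_CONST → push 4. Stack: [4, 4]
COMPARE_OP bool(<) → 4 vs 4 = False. Stack: [False]
POP_JUMP_IF_FALSE → pop False; jump. Stack: []
LOAD_FAST m → push 0. Stack: [0]
RETURN_VALUE → return 0.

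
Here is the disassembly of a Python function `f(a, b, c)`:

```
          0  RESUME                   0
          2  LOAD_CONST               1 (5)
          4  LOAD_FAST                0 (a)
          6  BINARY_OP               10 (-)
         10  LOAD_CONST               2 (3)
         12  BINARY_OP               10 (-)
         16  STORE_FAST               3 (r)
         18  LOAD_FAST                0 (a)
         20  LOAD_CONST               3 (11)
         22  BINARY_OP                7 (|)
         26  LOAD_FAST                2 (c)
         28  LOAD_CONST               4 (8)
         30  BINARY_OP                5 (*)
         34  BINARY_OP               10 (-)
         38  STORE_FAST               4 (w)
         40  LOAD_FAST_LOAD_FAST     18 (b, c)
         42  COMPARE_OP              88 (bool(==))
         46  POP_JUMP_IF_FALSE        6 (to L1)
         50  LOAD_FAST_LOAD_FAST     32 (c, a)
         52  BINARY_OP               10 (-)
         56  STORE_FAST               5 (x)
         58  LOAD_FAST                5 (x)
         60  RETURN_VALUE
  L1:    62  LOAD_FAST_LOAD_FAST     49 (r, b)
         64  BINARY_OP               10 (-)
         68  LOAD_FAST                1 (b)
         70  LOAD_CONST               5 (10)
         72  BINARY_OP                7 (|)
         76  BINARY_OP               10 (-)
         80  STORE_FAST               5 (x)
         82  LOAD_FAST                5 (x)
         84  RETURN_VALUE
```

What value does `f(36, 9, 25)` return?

-54

LOAD_CONST → push 5. Stack: [5]
LOAD_FAST a → push 36. Stack: [5, 36]
BINARY_OP - → 5 - 36 = -31. Stack: [-31]
LOAD_CONST → push 3. Stack: [-31, 3]
BINARY_OP - → -31 - 3 = -34. Stack: [-34]
STORE_FAST r → r=-34. Stack: []
LOAD_FAST a → push 36. Stack: [36]
LOAD_CONST → push 11. Stack: [36, 11]
BINARY_OP | → 36 | 11 = 47. Stack: [47]
LOAD_FAST c → push 25. Stack: [47, 25]
LOAD_CONST → push 8. Stack: [47, 25, 8]
BINARY_OP * → 25 * 8 = 200. Stack: [47, 200]
BINARY_OP - → 47 - 200 = -153. Stack: [-153]
STORE_FAST w → w=-153. Stack: []
LOAD_FAST_LOAD_FAST b,c → push 9,25. Stack: [9, 25]
COMPARE_OP bool(==) → 9 vs 25 = False. Stack: [False]
POP_JUMP_IF_FALSE → pop False; jump. Stack: []
LOAD_FAST_LOAD_FAST r,b → push -34,9. Stack: [-34, 9]
BINARY_OP - → -34 - 9 = -43. Stack: [-43]
LOAD_FAST b → push 9. Stack: [-43, 9]
LOAD_CONST → push 10. Stack: [-43, 9, 10]
BINARY_OP | → 9 | 10 = 11. Stack: [-43, 11]
BINARY_OP - → -43 - 11 = -54. Stack: [-54]
STORE_FAST x → x=-54. Stack: []
LOAD_FAST x → push -54. Stack: [-54]
RETURN_VALUE → return -54.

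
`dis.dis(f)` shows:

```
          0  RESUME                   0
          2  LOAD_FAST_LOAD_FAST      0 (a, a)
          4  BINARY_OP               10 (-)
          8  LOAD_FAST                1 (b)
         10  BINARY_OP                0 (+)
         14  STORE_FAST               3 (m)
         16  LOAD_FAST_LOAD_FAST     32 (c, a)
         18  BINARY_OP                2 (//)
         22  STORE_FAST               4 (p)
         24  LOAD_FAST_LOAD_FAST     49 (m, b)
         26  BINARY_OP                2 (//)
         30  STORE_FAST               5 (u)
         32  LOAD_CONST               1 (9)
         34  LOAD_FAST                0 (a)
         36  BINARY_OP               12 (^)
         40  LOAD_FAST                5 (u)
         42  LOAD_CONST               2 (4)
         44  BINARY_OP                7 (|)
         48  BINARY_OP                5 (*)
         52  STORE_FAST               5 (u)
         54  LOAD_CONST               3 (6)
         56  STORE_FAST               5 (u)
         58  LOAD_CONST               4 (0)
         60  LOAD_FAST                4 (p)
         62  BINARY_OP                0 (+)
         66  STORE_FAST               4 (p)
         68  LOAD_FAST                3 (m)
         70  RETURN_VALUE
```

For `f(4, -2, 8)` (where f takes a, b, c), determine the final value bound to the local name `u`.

LOAD_FAST_LOAD_FAST a,a → push 4,4. Stack: [4, 4]
BINARY_OP - → 4 - 4 = 0. Stack: [0]
LOAD_FAST b → push -2. Stack: [0, -2]
BINARY_OP + → 0 + -2 = -2. Stack: [-2]
STORE_FAST m → m=-2. Stack: []
LOAD_FAST_LOAD_FAST c,a → push 8,4. Stack: [8, 4]
BINARY_OP // → 8 // 4 = 2. Stack: [2]
STORE_FAST p → p=2. Stack: []
LOAD_FAST_LOAD_FAST m,b → push -2,-2. Stack: [-2, -2]
BINARY_OP // → -2 // -2 = 1. Stack: [1]
STORE_FAST u → u=1. Stack: []
LOAD_CONST → push 9. Stack: [9]
LOAD_FAST a → push 4. Stack: [9, 4]
BINARY_OP ^ → 9 ^ 4 = 13. Stack: [13]
LOAD_FAST u → push 1. Stack: [13, 1]
LOAD_CONST → push 4. Stack: [13, 1, 4]
BINARY_OP | → 1 | 4 = 5. Stack: [13, 5]
BINARY_OP * → 13 * 5 = 65. Stack: [65]
STORE_FAST u → u=65. Stack: []
LOAD_CONST → push 6. Stack: [6]
STORE_FAST u → u=6. Stack: []
LOAD_CONST → push 0. Stack: [0]
LOAD_FAST p → push 2. Stack: [0, 2]
BINARY_OP + → 0 + 2 = 2. Stack: [2]
STORE_FAST p → p=2. Stack: []
LOAD_FAST m → push -2. Stack: [-2]
RETURN_VALUE → return -2.

6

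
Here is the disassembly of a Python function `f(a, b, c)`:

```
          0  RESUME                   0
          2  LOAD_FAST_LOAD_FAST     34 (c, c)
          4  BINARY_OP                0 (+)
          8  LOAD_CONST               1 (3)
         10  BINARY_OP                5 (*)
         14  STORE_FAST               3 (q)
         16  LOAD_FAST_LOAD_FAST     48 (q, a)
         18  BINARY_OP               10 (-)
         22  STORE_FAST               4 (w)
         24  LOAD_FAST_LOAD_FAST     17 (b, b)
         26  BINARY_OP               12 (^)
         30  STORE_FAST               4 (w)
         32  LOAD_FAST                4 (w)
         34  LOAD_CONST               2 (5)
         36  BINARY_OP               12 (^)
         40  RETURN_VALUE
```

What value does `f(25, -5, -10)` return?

5

LOAD_FAST_LOAD_FAST c,c → push -10,-10. Stack: [-10, -10]
BINARY_OP + → -10 + -10 = -20. Stack: [-20]
LOAD_CONST → push 3. Stack: [-20, 3]
BINARY_OP * → -20 * 3 = -60. Stack: [-60]
STORE_FAST q → q=-60. Stack: []
LOAD_FAST_LOAD_FAST q,a → push -60,25. Stack: [-60, 25]
BINARY_OP - → -60 - 25 = -85. Stack: [-85]
STORE_FAST w → w=-85. Stack: []
LOAD_FAST_LOAD_FAST b,b → push -5,-5. Stack: [-5, -5]
BINARY_OP ^ → -5 ^ -5 = 0. Stack: [0]
STORE_FAST w → w=0. Stack: []
LOAD_FAST w → push 0. Stack: [0]
LOAD_CONST → push 5. Stack: [0, 5]
BINARY_OP ^ → 0 ^ 5 = 5. Stack: [5]
RETURN_VALUE → return 5.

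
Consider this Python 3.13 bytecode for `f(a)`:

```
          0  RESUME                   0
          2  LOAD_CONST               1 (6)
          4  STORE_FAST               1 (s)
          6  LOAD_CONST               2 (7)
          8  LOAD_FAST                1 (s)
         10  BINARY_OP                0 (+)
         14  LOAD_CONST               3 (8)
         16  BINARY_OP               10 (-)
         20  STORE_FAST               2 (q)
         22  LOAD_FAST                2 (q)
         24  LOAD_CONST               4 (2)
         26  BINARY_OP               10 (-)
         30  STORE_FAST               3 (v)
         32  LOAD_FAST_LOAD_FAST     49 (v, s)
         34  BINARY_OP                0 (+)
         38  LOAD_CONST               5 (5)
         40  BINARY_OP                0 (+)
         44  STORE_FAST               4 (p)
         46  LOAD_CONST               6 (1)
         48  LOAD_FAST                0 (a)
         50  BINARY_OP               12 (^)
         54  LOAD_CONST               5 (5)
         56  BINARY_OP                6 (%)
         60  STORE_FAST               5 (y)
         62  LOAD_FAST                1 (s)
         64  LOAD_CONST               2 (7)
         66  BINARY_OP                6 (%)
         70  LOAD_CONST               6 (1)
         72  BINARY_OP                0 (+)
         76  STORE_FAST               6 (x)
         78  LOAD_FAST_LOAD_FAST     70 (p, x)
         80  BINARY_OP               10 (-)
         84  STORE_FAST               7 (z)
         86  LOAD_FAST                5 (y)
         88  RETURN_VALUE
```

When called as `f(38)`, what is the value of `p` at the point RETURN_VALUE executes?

LOAD_CONST → push 6. Stack: [6]
STORE_FAST s → s=6. Stack: []
LOAD_CONST → push 7. Stack: [7]
LOAD_FAST s → push 6. Stack: [7, 6]
BINARY_OP + → 7 + 6 = 13. Stack: [13]
LOAD_CONST → push 8. Stack: [13, 8]
BINARY_OP - → 13 - 8 = 5. Stack: [5]
STORE_FAST q → q=5. Stack: []
LOAD_FAST q → push 5. Stack: [5]
LOAD_CONST → push 2. Stack: [5, 2]
BINARY_OP - → 5 - 2 = 3. Stack: [3]
STORE_FAST v → v=3. Stack: []
LOAD_FAST_LOAD_FAST v,s → push 3,6. Stack: [3, 6]
BINARY_OP + → 3 + 6 = 9. Stack: [9]
LOAD_CONST → push 5. Stack: [9, 5]
BINARY_OP + → 9 + 5 = 14. Stack: [14]
STORE_FAST p → p=14. Stack: []
LOAD_CONST → push 1. Stack: [1]
LOAD_FAST a → push 38. Stack: [1, 38]
BINARY_OP ^ → 1 ^ 38 = 39. Stack: [39]
LOAD_CONST → push 5. Stack: [39, 5]
BINARY_OP % → 39 % 5 = 4. Stack: [4]
STORE_FAST y → y=4. Stack: []
LOAD_FAST s → push 6. Stack: [6]
LOAD_CONST → push 7. Stack: [6, 7]
BINARY_OP % → 6 % 7 = 6. Stack: [6]
LOAD_CONST → push 1. Stack: [6, 1]
BINARY_OP + → 6 + 1 = 7. Stack: [7]
STORE_FAST x → x=7. Stack: []
LOAD_FAST_LOAD_FAST p,x → push 14,7. Stack: [14, 7]
BINARY_OP - → 14 - 7 = 7. Stack: [7]
STORE_FAST z → z=7. Stack: []
LOAD_FAST y → push 4. Stack: [4]
RETURN_VALUE → return 4.

14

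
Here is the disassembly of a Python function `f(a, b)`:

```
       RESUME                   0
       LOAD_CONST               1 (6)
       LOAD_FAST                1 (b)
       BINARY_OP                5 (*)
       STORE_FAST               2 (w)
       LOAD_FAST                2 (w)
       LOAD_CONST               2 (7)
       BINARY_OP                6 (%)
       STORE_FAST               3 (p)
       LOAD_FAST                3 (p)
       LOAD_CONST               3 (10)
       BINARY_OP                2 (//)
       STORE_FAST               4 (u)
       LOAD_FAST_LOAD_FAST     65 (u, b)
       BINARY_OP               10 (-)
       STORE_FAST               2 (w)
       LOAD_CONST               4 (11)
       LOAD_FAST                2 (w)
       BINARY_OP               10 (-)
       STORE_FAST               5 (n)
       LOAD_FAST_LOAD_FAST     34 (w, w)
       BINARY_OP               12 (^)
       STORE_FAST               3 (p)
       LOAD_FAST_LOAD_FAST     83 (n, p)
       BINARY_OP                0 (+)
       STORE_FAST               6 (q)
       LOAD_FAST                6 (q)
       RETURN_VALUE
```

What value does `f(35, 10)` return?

LOAD_CONST → push 6. Stack: [6]
LOAD_FAST b → push 10. Stack: [6, 10]
BINARY_OP * → 6 * 10 = 60. Stack: [60]
STORE_FAST w → w=60. Stack: []
LOAD_FAST w → push 60. Stack: [60]
LOAD_CONST → push 7. Stack: [60, 7]
BINARY_OP % → 60 % 7 = 4. Stack: [4]
STORE_FAST p → p=4. Stack: []
LOAD_FAST p → push 4. Stack: [4]
LOAD_CONST → push 10. Stack: [4, 10]
BINARY_OP // → 4 // 10 = 0. Stack: [0]
STORE_FAST u → u=0. Stack: []
LOAD_FAST_LOAD_FAST u,b → push 0,10. Stack: [0, 10]
BINARY_OP - → 0 - 10 = -10. Stack: [-10]
STORE_FAST w → w=-10. Stack: []
LOAD_CONST → push 11. Stack: [11]
LOAD_FAST w → push -10. Stack: [11, -10]
BINARY_OP - → 11 - -10 = 21. Stack: [21]
STORE_FAST n → n=21. Stack: []
LOAD_FAST_LOAD_FAST w,w → push -10,-10. Stack: [-10, -10]
BINARY_OP ^ → -10 ^ -10 = 0. Stack: [0]
STORE_FAST p → p=0. Stack: []
LOAD_FAST_LOAD_FAST n,p → push 21,0. Stack: [21, 0]
BINARY_OP + → 21 + 0 = 21. Stack: [21]
STORE_FAST q → q=21. Stack: []
LOAD_FAST q → push 21. Stack: [21]
RETURN_VALUE → return 21.

21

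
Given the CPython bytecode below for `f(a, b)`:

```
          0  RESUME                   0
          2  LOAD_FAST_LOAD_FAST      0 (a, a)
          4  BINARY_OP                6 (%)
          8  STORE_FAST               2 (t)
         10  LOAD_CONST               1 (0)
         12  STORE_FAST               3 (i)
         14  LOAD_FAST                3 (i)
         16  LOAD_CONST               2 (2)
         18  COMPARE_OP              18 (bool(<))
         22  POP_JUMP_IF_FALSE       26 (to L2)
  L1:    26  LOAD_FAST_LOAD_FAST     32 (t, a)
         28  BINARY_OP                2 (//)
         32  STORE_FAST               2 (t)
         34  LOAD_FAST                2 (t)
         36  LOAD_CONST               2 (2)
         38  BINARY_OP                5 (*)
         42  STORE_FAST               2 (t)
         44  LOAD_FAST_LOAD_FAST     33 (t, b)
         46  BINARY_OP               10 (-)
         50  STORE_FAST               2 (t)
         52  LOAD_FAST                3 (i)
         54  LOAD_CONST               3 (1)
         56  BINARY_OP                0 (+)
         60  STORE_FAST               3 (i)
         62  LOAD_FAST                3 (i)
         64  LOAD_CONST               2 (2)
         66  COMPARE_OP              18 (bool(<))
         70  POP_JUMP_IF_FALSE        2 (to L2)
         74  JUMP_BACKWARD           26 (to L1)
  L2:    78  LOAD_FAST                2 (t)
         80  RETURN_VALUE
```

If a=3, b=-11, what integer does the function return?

17

LOAD_FAST_LOAD_FAST a,a → push 3,3. Stack: [3, 3]
BINARY_OP % → 3 % 3 = 0. Stack: [0]
STORE_FAST t → t=0. Stack: []
LOAD_CONST → push 0. Stack: [0]
STORE_FAST i → i=0. Stack: []
LOAD_FAST i → push 0. Stack: [0]
LOAD_CONST → push 2. Stack: [0, 2]
COMPARE_OP bool(<) → 0 vs 2 = True. Stack: [True]
POP_JUMP_IF_FALSE → pop True; no jump. Stack: []
LOAD_FAST_LOAD_FAST t,a → push 0,3. Stack: [0, 3]
BINARY_OP // → 0 // 3 = 0. Stack: [0]
STORE_FAST t → t=0. Stack: []
LOAD_FAST t → push 0. Stack: [0]
LOAD_CONST → push 2. Stack: [0, 2]
BINARY_OP * → 0 * 2 = 0. Stack: [0]
STORE_FAST t → t=0. Stack: []
LOAD_FAST_LOAD_FAST t,b → push 0,-11. Stack: [0, -11]
BINARY_OP - → 0 - -11 = 11. Stack: [11]
STORE_FAST t → t=11. Stack: []
LOAD_FAST i → push 0. Stack: [0]
LOAD_CONST → push 1. Stack: [0, 1]
BINARY_OP + → 0 + 1 = 1. Stack: [1]
STORE_FAST i → i=1. Stack: []
LOAD_FAST i → push 1. Stack: [1]
LOAD_CONST → push 2. Stack: [1, 2]
COMPARE_OP bool(<) → 1 vs 2 = True. Stack: [True]
POP_JUMP_IF_FALSE → pop True; no jump. Stack: []
LOAD_FAST_LOAD_FAST t,a → push 11,3. Stack: [11, 3]
BINARY_OP // → 11 // 3 = 3. Stack: [3]
STORE_FAST t → t=3. Stack: []
LOAD_FAST t → push 3. Stack: [3]
LOAD_CONST → push 2. Stack: [3, 2]
BINARY_OP * → 3 * 2 = 6. Stack: [6]
STORE_FAST t → t=6. Stack: []
LOAD_FAST_LOAD_FAST t,b → push 6,-11. Stack: [6, -11]
BINARY_OP - → 6 - -11 = 17. Stack: [17]
STORE_FAST t → t=17. Stack: []
LOAD_FAST i → push 1. Stack: [1]
LOAD_CONST → push 1. Stack: [1, 1]
BINARY_OP + → 1 + 1 = 2. Stack: [2]
STORE_FAST i → i=2. Stack: []
LOAD_FAST i → push 2. Stack: [2]
LOAD_CONST → push 2. Stack: [2, 2]
COMPARE_OP bool(<) → 2 vs 2 = False. Stack: [False]
POP_JUMP_IF_FALSE → pop False; jump. Stack: []
LOAD_FAST t → push 17. Stack: [17]
RETURN_VALUE → return 17.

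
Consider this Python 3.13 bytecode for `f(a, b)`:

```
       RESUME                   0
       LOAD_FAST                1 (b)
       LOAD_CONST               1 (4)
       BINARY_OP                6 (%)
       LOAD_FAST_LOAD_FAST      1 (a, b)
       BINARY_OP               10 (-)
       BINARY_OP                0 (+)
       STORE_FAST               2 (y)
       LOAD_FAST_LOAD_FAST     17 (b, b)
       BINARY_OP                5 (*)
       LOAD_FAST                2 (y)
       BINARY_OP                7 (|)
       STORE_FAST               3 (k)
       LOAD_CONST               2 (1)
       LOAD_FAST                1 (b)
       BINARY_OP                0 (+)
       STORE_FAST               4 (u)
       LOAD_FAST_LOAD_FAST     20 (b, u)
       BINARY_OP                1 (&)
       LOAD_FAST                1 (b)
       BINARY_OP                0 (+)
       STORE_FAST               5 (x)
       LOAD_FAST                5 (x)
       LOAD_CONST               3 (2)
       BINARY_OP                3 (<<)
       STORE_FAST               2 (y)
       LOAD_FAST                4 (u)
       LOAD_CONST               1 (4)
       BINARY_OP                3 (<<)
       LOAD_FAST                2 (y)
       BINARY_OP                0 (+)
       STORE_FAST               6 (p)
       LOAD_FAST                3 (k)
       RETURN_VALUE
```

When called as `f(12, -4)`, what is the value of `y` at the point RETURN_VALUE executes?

LOAD_FAST b → push -4. Stack: [-4]
LOAD_CONST → push 4. Stack: [-4, 4]
BINARY_OP % → -4 % 4 = 0. Stack: [0]
LOAD_FAST_LOAD_FAST a,b → push 12,-4. Stack: [0, 12, -4]
BINARY_OP - → 12 - -4 = 16. Stack: [0, 16]
BINARY_OP + → 0 + 16 = 16. Stack: [16]
STORE_FAST y → y=16. Stack: []
LOAD_FAST_LOAD_FAST b,b → push -4,-4. Stack: [-4, -4]
BINARY_OP * → -4 * -4 = 16. Stack: [16]
LOAD_FAST y → push 16. Stack: [16, 16]
BINARY_OP | → 16 | 16 = 16. Stack: [16]
STORE_FAST k → k=16. Stack: []
LOAD_CONST → push 1. Stack: [1]
LOAD_FAST b → push -4. Stack: [1, -4]
BINARY_OP + → 1 + -4 = -3. Stack: [-3]
STORE_FAST u → u=-3. Stack: []
LOAD_FAST_LOAD_FAST b,u → push -4,-3. Stack: [-4, -3]
BINARY_OP & → -4 & -3 = -4. Stack: [-4]
LOAD_FAST b → push -4. Stack: [-4, -4]
BINARY_OP + → -4 + -4 = -8. Stack: [-8]
STORE_FAST x → x=-8. Stack: []
LOAD_FAST x → push -8. Stack: [-8]
LOAD_CONST → push 2. Stack: [-8, 2]
BINARY_OP << → -8 << 2 = -32. Stack: [-32]
STORE_FAST y → y=-32. Stack: []
LOAD_FAST u → push -3. Stack: [-3]
LOAD_CONST → push 4. Stack: [-3, 4]
BINARY_OP << → -3 << 4 = -48. Stack: [-48]
LOAD_FAST y → push -32. Stack: [-48, -32]
BINARY_OP + → -48 + -32 = -80. Stack: [-80]
STORE_FAST p → p=-80. Stack: []
LOAD_FAST k → push 16. Stack: [16]
RETURN_VALUE → return 16.

-32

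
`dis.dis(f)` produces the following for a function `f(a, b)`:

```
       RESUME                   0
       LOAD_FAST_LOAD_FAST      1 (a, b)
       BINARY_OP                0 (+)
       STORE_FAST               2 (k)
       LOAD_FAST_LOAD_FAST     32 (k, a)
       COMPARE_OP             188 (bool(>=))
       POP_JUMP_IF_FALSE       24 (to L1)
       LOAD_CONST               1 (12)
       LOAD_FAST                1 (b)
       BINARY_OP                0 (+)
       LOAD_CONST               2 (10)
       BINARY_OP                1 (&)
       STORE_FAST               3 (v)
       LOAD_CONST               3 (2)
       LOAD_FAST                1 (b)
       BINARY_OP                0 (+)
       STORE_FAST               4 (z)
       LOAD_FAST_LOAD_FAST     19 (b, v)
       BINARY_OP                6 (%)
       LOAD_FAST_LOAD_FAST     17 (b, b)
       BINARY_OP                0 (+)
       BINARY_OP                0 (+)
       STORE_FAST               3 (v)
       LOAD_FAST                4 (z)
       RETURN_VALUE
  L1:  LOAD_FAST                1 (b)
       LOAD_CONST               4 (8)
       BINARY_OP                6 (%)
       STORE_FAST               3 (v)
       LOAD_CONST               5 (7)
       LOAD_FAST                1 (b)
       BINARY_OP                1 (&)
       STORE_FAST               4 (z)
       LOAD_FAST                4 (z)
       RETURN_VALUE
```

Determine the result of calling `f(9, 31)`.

33

LOAD_FAST_LOAD_FAST a,b → push 9,31. Stack: [9, 31]
BINARY_OP + → 9 + 31 = 40. Stack: [40]
STORE_FAST k → k=40. Stack: []
LOAD_FAST_LOAD_FAST k,a → push 40,9. Stack: [40, 9]
COMPARE_OP bool(>=) → 40 vs 9 = True. Stack: [True]
POP_JUMP_IF_FALSE → pop True; no jump. Stack: []
LOAD_CONST → push 12. Stack: [12]
LOAD_FAST b → push 31. Stack: [12, 31]
BINARY_OP + → 12 + 31 = 43. Stack: [43]
LOAD_CONST → push 10. Stack: [43, 10]
BINARY_OP & → 43 & 10 = 10. Stack: [10]
STORE_FAST v → v=10. Stack: []
LOAD_CONST → push 2. Stack: [2]
LOAD_FAST b → push 31. Stack: [2, 31]
BINARY_OP + → 2 + 31 = 33. Stack: [33]
STORE_FAST z → z=33. Stack: []
LOAD_FAST_LOAD_FAST b,v → push 31,10. Stack: [31, 10]
BINARY_OP % → 31 % 10 = 1. Stack: [1]
LOAD_FAST_LOAD_FAST b,b → push 31,31. Stack: [1, 31, 31]
BINARY_OP + → 31 + 31 = 62. Stack: [1, 62]
BINARY_OP + → 1 + 62 = 63. Stack: [63]
STORE_FAST v → v=63. Stack: []
LOAD_FAST z → push 33. Stack: [33]
RETURN_VALUE → return 33.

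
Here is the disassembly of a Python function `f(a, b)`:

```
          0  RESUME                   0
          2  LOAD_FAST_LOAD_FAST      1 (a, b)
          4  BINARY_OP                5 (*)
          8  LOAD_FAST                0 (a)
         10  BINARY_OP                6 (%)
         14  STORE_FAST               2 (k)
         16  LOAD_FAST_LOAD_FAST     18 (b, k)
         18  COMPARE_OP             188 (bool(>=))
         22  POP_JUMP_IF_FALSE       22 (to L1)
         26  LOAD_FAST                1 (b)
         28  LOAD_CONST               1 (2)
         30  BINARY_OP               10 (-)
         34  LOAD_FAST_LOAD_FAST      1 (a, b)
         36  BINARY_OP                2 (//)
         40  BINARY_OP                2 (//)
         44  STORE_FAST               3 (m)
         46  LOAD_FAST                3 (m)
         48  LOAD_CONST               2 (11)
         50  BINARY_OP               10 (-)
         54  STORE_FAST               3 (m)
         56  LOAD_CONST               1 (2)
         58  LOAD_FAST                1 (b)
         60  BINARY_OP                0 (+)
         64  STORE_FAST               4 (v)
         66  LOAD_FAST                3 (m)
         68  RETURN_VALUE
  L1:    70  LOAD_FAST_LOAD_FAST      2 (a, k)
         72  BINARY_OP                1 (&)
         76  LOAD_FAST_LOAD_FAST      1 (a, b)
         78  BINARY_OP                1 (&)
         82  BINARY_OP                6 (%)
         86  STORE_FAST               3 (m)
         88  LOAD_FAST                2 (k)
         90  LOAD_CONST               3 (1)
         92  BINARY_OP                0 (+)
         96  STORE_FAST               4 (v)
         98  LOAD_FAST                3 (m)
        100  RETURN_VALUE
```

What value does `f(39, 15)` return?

-5

LOAD_FAST_LOAD_FAST a,b → push 39,15. Stack: [39, 15]
BINARY_OP * → 39 * 15 = 585. Stack: [585]
LOAD_FAST a → push 39. Stack: [585, 39]
BINARY_OP % → 585 % 39 = 0. Stack: [0]
STORE_FAST k → k=0. Stack: []
LOAD_FAST_LOAD_FAST b,k → push 15,0. Stack: [15, 0]
COMPARE_OP bool(>=) → 15 vs 0 = True. Stack: [True]
POP_JUMP_IF_FALSE → pop True; no jump. Stack: []
LOAD_FAST b → push 15. Stack: [15]
LOAD_CONST → push 2. Stack: [15, 2]
BINARY_OP - → 15 - 2 = 13. Stack: [13]
LOAD_FAST_LOAD_FAST a,b → push 39,15. Stack: [13, 39, 15]
BINARY_OP // → 39 // 15 = 2. Stack: [13, 2]
BINARY_OP // → 13 // 2 = 6. Stack: [6]
STORE_FAST m → m=6. Stack: []
LOAD_FAST m → push 6. Stack: [6]
LOAD_CONST → push 11. Stack: [6, 11]
BINARY_OP - → 6 - 11 = -5. Stack: [-5]
STORE_FAST m → m=-5. Stack: []
LOAD_CONST → push 2. Stack: [2]
LOAD_FAST b → push 15. Stack: [2, 15]
BINARY_OP + → 2 + 15 = 17. Stack: [17]
STORE_FAST v → v=17. Stack: []
LOAD_FAST m → push -5. Stack: [-5]
RETURN_VALUE → return -5.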